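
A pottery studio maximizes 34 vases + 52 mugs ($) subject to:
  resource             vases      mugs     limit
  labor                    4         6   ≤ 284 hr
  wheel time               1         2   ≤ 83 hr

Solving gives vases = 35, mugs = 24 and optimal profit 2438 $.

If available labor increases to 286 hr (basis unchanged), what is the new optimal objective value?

Both labor and wheel time are binding at x*.
Dual feasibility on the basic columns requires 4·y_labor + 1·y_wheel time = 34, 6·y_labor + 2·y_wheel time = 52.
Solving: y_labor = 8, y_wheel time = 2.
Δz = y_labor·Δb = 8 × (2) = 16, so new z* = 2438 + 16 = 2454.

2454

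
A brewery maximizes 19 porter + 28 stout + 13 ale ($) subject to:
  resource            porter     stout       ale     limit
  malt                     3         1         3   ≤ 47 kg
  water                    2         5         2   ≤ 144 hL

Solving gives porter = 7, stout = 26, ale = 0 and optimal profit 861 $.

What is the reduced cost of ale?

-6

Both malt and water are binding at x*.
The binding rows give the dual system: 3·y_malt + 2·y_water = 19 and 1·y_malt + 5·y_water = 28.
Solving: y_malt = 3, y_water = 5.
Reduced cost of ale: c₃ − yᵀa₃ = 13 − (3·3 + 5·2) = 13 − 19 = -6.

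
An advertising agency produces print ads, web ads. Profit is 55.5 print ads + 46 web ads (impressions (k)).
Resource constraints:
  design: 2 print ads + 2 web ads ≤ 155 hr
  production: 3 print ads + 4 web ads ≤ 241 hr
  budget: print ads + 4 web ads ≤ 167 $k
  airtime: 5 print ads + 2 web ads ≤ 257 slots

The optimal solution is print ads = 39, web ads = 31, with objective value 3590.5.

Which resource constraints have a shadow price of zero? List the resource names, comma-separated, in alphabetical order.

design: 140/155 (slack 15)
production: 241/241 (binding)
budget: 163/167 (slack 4)
airtime: 257/257 (binding)
By complementary slackness, a constraint with positive slack has shadow price 0 → budget, design.

budget, design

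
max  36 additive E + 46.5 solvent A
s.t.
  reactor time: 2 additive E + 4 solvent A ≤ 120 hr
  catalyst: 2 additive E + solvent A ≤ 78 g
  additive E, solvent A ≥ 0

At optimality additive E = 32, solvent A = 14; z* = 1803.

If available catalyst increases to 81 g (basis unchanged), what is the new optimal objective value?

1828.5

Both reactor time and catalyst are binding at x*.
The binding rows give the dual system: 2·y_reactor time + 2·y_catalyst = 36 and 4·y_reactor time + 1·y_catalyst = 46.5.
→ y_reactor time = 9.5 and y_catalyst = 8.5.
Δz = y_catalyst·Δb = 8.5 × (3) = 25.5, so new z* = 1803 + 25.5 = 1828.5.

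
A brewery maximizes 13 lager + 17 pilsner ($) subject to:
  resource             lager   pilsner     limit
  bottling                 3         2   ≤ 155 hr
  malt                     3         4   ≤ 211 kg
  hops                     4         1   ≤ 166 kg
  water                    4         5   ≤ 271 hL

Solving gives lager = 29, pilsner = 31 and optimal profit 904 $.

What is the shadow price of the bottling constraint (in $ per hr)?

0

At the optimum: bottling uses 149 of 155 (slack = 6); malt uses 211 of 211 (binding); hops uses 147 of 166 (slack = 19); water uses 271 of 271 (binding).
By complementary slackness, y = 0 for the non-binding constraints.
From A_Bᵀ y = c: 3·y_malt + 4·y_water = 13; 4·y_malt + 5·y_water = 17.
→ y_malt = 3 and y_water = 1.
Shadow price of bottling = 0.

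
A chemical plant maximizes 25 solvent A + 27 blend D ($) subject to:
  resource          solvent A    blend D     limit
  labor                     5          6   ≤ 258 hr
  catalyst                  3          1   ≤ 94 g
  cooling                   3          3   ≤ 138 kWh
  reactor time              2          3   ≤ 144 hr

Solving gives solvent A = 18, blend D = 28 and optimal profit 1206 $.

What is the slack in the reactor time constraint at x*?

reactor time used = 2·18 + 3·28 = 120; slack = 144 − 120 = 24.

24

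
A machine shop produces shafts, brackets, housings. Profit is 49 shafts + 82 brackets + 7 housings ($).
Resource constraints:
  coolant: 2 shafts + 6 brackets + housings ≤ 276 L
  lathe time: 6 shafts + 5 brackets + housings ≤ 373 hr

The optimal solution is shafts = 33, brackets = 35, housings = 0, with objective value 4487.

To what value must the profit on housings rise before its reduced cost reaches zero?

Check each constraint at x*: coolant 276/276 (tight); lathe time 373/373 (tight).
The binding rows give the dual system: 2·y_coolant + 6·y_lathe time = 49 and 6·y_coolant + 5·y_lathe time = 82.
→ y_coolant = 9.5 and y_lathe time = 5.
housings enters the basis when its profit ≥ yᵀa₃ = 9.5·1 + 5·1 = 14.5.

14.5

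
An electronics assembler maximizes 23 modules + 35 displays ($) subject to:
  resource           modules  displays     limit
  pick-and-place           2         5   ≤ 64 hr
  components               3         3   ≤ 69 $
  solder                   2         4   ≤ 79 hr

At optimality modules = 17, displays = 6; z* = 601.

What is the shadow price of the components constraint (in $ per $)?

5

Binding: pick-and-place and components. Non-binding: solder (21 unused).
Slack constraints have shadow price 0 (complementary slackness).
From A_Bᵀ y = c: 2·y_pick-and-place + 3·y_components = 23; 5·y_pick-and-place + 3·y_components = 35.
Solving: y_pick-and-place = 4, y_components = 5.
Shadow price of components = 5.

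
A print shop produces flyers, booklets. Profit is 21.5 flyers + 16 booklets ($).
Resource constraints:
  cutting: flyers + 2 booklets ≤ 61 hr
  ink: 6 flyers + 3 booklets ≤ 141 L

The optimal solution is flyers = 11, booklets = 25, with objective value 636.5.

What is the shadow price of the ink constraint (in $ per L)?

3

Both cutting and ink are binding at x*.
The binding rows give the dual system: 1·y_cutting + 6·y_ink = 21.5 and 2·y_cutting + 3·y_ink = 16.
Solving: y_cutting = 3.5, y_ink = 3.
Shadow price of ink = 3.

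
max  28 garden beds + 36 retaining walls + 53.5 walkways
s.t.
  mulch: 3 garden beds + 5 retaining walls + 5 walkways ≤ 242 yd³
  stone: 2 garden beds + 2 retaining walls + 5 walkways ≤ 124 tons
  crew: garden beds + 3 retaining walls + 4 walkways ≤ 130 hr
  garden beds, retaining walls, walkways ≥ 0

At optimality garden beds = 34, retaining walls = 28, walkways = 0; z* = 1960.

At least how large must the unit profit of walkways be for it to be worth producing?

Check each constraint at x*: mulch 242/242 (tight); stone 124/124 (tight); crew 118/130 (slack 12).
Slack constraints have shadow price 0 (complementary slackness).
Dual feasibility on the basic columns requires 3·y_mulch + 2·y_stone = 28, 5·y_mulch + 2·y_stone = 36.
This yields shadow prices y_mulch = 4, y_stone = 8.
walkways enters the basis when its profit ≥ yᵀa₃ = 4·5 + 8·5 = 60.

60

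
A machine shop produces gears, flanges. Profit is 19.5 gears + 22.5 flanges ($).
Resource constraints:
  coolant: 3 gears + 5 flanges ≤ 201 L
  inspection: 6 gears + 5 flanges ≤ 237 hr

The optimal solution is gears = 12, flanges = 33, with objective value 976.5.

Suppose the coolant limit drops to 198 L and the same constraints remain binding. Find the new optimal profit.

969

At the optimum: coolant uses 201 of 201 (binding); inspection uses 237 of 237 (binding).
From A_Bᵀ y = c: 3·y_coolant + 6·y_inspection = 19.5; 5·y_coolant + 5·y_inspection = 22.5.
This yields shadow prices y_coolant = 2.5, y_inspection = 2.
Δz = y_coolant·Δb = 2.5 × (-3) = -7.5, so new z* = 976.5 − 7.5 = 969.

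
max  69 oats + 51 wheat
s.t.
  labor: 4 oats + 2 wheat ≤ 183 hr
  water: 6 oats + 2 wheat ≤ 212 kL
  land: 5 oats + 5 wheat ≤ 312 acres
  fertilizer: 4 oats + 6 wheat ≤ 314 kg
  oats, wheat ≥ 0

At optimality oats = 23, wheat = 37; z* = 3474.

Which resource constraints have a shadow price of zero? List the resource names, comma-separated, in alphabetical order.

labor, land

labor: 166/183 (slack 17)
water: 212/212 (binding)
land: 300/312 (slack 12)
fertilizer: 314/314 (binding)
By complementary slackness, a constraint with positive slack has shadow price 0 → labor, land.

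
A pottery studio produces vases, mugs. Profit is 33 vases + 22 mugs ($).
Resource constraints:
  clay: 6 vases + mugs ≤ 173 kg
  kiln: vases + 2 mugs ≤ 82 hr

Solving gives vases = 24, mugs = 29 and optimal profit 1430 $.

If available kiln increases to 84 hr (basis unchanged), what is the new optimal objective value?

1448

Both clay and kiln are binding at x*.
Dual feasibility on the basic columns requires 6·y_clay + 1·y_kiln = 33, 1·y_clay + 2·y_kiln = 22.
This yields shadow prices y_clay = 4, y_kiln = 9.
Δz = y_kiln·Δb = 9 × (2) = 18, so new z* = 1430 + 18 = 1448.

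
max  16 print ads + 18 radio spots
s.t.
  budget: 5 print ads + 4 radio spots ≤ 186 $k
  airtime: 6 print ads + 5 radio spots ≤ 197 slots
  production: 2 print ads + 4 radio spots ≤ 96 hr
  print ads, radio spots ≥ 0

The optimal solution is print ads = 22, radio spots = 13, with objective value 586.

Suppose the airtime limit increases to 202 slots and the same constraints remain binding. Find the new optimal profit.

596

Check each constraint at x*: budget 162/186 (slack 24); airtime 197/197 (tight); production 96/96 (tight).
Since budget is not tight, its dual is 0.
From A_Bᵀ y = c: 6·y_airtime + 2·y_production = 16; 5·y_airtime + 4·y_production = 18.
Solving: y_airtime = 2, y_production = 2.
Δz = y_airtime·Δb = 2 × (5) = 10, so new z* = 586 + 10 = 596.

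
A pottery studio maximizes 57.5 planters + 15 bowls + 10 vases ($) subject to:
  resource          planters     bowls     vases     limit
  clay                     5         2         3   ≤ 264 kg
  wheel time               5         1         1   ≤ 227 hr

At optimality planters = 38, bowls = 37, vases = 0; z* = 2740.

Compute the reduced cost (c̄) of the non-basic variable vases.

At the optimum: clay uses 264 of 264 (binding); wheel time uses 227 of 227 (binding).
The binding rows give the dual system: 5·y_clay + 5·y_wheel time = 57.5 and 2·y_clay + 1·y_wheel time = 15.
→ y_clay = 3.5 and y_wheel time = 8.
Reduced cost of vases: c₃ − yᵀa₃ = 10 − (3.5·3 + 8·1) = 10 − 18.5 = -8.5.

-8.5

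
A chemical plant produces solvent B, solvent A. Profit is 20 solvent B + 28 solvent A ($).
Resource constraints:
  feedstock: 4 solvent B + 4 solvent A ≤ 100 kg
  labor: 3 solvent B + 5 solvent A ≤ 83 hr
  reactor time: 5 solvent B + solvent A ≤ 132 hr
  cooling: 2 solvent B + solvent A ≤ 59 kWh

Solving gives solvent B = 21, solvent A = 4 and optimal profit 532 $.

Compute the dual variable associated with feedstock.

Check each constraint at x*: feedstock 100/100 (tight); labor 83/83 (tight); reactor time 109/132 (slack 23); cooling 46/59 (slack 13).
By complementary slackness, y = 0 for the non-binding constraints.
The binding rows give the dual system: 4·y_feedstock + 3·y_labor = 20 and 4·y_feedstock + 5·y_labor = 28.
Solving: y_feedstock = 2, y_labor = 4.
Shadow price of feedstock = 2.

2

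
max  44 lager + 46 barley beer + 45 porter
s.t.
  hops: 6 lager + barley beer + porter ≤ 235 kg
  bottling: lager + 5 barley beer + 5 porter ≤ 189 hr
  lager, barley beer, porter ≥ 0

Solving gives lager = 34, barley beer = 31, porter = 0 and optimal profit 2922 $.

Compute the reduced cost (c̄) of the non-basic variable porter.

Check each constraint at x*: hops 235/235 (tight); bottling 189/189 (tight).
Dual feasibility on the basic columns requires 6·y_hops + 1·y_bottling = 44, 1·y_hops + 5·y_bottling = 46.
Solving: y_hops = 6, y_bottling = 8.
Reduced cost of porter: c₃ − yᵀa₃ = 45 − (6·1 + 8·5) = 45 − 46 = -1.

-1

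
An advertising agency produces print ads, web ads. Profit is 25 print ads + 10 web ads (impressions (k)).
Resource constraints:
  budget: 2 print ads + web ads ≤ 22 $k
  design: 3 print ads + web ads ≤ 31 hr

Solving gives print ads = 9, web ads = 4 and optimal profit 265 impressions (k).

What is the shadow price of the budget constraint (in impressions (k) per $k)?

At the optimum: budget uses 22 of 22 (binding); design uses 31 of 31 (binding).
The binding rows give the dual system: 2·y_budget + 3·y_design = 25 and 1·y_budget + 1·y_design = 10.
Solving: y_budget = 5, y_design = 5.
Shadow price of budget = 5.

5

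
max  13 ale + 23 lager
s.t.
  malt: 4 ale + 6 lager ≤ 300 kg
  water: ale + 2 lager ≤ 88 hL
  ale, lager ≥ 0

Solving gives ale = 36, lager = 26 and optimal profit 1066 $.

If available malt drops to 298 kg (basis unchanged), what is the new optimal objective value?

1063

Check each constraint at x*: malt 300/300 (tight); water 88/88 (tight).
Dual feasibility on the basic columns requires 4·y_malt + 1·y_water = 13, 6·y_malt + 2·y_water = 23.
→ y_malt = 1.5 and y_water = 7.
Δz = y_malt·Δb = 1.5 × (-2) = -3, so new z* = 1066 − 3 = 1063.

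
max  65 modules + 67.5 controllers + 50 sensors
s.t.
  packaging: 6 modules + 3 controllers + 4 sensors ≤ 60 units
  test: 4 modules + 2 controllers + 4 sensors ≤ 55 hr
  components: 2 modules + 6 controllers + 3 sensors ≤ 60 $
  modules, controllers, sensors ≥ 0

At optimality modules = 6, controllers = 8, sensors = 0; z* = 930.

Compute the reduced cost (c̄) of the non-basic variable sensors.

-5

Check each constraint at x*: packaging 60/60 (tight); test 40/55 (slack 15); components 60/60 (tight).
Slack constraints have shadow price 0 (complementary slackness).
The binding rows give the dual system: 6·y_packaging + 2·y_components = 65 and 3·y_packaging + 6·y_components = 67.5.
Solving: y_packaging = 8.5, y_components = 7.
Reduced cost of sensors: c₃ − yᵀa₃ = 50 − (8.5·4 + 7·3) = 50 − 55 = -5.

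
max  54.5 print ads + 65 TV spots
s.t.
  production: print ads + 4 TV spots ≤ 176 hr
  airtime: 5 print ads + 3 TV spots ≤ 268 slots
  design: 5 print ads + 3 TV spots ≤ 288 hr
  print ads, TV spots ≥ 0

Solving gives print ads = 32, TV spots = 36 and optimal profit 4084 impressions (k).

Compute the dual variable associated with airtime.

9

At the optimum: production uses 176 of 176 (binding); airtime uses 268 of 268 (binding); design uses 268 of 288 (slack = 20).
By complementary slackness, y = 0 for the non-binding constraint.
Dual feasibility on the basic columns requires 1·y_production + 5·y_airtime = 54.5, 4·y_production + 3·y_airtime = 65.
Solving: y_production = 9.5, y_airtime = 9.
Shadow price of airtime = 9.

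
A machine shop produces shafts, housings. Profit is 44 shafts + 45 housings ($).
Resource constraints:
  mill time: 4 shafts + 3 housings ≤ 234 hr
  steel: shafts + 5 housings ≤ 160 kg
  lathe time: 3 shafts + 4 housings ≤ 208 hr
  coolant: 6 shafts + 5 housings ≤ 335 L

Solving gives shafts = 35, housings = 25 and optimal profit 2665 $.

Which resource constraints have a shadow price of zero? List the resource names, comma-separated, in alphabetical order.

mill time: 215/234 (slack 19)
steel: 160/160 (binding)
lathe time: 205/208 (slack 3)
coolant: 335/335 (binding)
By complementary slackness, a constraint with positive slack has shadow price 0 → lathe time, mill time.

lathe time, mill time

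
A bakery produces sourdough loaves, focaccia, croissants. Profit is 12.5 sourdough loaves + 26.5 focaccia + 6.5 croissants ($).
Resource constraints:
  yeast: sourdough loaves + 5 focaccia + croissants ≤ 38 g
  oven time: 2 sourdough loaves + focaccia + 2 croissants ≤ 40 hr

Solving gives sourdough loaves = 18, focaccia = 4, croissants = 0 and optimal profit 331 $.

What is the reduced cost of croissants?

-6

Check each constraint at x*: yeast 38/38 (tight); oven time 40/40 (tight).
From A_Bᵀ y = c: 1·y_yeast + 2·y_oven time = 12.5; 5·y_yeast + 1·y_oven time = 26.5.
This yields shadow prices y_yeast = 4.5, y_oven time = 4.
Reduced cost of croissants: c₃ − yᵀa₃ = 6.5 − (4.5·1 + 4·2) = 6.5 − 12.5 = -6.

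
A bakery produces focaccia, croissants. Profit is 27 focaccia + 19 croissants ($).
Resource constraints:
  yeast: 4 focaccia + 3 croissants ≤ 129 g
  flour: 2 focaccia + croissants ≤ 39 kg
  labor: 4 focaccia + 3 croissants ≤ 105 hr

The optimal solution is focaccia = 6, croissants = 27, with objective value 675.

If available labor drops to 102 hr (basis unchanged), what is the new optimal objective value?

Check each constraint at x*: yeast 105/129 (slack 24); flour 39/39 (tight); labor 105/105 (tight).
Slack constraints have shadow price 0 (complementary slackness).
The binding rows give the dual system: 2·y_flour + 4·y_labor = 27 and 1·y_flour + 3·y_labor = 19.
This yields shadow prices y_flour = 2.5, y_labor = 5.5.
Δz = y_labor·Δb = 5.5 × (-3) = -16.5, so new z* = 675 − 16.5 = 658.5.

658.5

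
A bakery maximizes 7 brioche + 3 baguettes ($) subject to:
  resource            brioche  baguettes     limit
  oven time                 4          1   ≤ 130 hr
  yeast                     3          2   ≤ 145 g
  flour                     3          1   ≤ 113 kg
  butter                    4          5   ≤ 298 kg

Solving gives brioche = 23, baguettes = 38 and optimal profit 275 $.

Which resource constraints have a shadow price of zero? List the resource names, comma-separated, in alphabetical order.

butter, flour

oven time: 130/130 (binding)
yeast: 145/145 (binding)
flour: 107/113 (slack 6)
butter: 282/298 (slack 16)
By complementary slackness, a constraint with positive slack has shadow price 0 → butter, flour.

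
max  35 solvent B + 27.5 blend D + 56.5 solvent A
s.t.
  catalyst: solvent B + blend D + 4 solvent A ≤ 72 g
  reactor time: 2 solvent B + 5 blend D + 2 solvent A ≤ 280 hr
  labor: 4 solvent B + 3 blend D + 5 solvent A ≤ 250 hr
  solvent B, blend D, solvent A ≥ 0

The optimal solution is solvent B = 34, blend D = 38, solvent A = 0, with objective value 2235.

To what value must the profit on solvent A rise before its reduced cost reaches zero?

At the optimum: catalyst uses 72 of 72 (binding); reactor time uses 258 of 280 (slack = 22); labor uses 250 of 250 (binding).
By complementary slackness, y = 0 for the non-binding constraint.
From A_Bᵀ y = c: 1·y_catalyst + 4·y_labor = 35; 1·y_catalyst + 3·y_labor = 27.5.
This yields shadow prices y_catalyst = 5, y_labor = 7.5.
solvent A enters the basis when its profit ≥ yᵀa₃ = 5·4 + 7.5·5 = 57.5.

57.5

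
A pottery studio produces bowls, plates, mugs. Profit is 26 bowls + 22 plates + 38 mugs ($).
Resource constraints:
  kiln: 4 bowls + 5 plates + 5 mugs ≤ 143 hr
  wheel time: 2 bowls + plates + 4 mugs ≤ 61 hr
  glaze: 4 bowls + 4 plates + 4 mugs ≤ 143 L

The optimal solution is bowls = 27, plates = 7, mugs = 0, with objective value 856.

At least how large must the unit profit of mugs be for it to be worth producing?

43

At the optimum: kiln uses 143 of 143 (binding); wheel time uses 61 of 61 (binding); glaze uses 136 of 143 (slack = 7).
By complementary slackness, y = 0 for the non-binding constraint.
Dual feasibility on the basic columns requires 4·y_kiln + 2·y_wheel time = 26, 5·y_kiln + 1·y_wheel time = 22.
Solving: y_kiln = 3, y_wheel time = 7.
mugs enters the basis when its profit ≥ yᵀa₃ = 3·5 + 7·4 = 43.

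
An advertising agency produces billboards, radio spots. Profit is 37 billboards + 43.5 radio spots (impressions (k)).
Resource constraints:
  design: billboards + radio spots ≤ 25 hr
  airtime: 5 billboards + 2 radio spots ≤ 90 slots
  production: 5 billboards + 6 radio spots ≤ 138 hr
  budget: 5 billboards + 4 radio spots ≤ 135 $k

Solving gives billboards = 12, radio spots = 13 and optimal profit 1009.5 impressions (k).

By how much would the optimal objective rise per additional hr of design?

At the optimum: design uses 25 of 25 (binding); airtime uses 86 of 90 (slack = 4); production uses 138 of 138 (binding); budget uses 112 of 135 (slack = 23).
Since airtime, budget are not tight, their duals are 0.
Dual feasibility on the basic columns requires 1·y_design + 5·y_production = 37, 1·y_design + 6·y_production = 43.5.
This yields shadow prices y_design = 4.5, y_production = 6.5.
Shadow price of design = 4.5.

4.5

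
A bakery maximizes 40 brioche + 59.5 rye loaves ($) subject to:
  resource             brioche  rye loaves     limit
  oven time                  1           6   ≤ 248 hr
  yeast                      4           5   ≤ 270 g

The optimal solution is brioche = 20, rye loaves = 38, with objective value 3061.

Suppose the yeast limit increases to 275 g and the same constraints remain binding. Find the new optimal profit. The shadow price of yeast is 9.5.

3108.5

Δb = 5, so new z* = 3061 + (9.5)·(5) = 3061 + 47.5 = 3108.5.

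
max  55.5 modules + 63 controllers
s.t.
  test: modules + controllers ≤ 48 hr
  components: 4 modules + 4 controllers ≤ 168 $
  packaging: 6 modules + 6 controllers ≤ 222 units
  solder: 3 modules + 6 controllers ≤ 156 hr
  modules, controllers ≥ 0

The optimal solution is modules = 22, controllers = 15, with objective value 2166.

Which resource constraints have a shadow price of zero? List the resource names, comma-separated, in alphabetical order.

components, test

test: 37/48 (slack 11)
components: 148/168 (slack 20)
packaging: 222/222 (binding)
solder: 156/156 (binding)
By complementary slackness, a constraint with positive slack has shadow price 0 → components, test.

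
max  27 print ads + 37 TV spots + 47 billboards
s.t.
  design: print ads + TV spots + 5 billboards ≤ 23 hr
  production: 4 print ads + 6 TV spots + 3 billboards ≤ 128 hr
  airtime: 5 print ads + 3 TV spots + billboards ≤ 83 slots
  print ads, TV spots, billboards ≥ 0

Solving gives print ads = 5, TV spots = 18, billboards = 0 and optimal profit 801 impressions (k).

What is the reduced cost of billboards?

Check each constraint at x*: design 23/23 (tight); production 128/128 (tight); airtime 79/83 (slack 4).
Since airtime is not tight, its dual is 0.
The binding rows give the dual system: 1·y_design + 4·y_production = 27 and 1·y_design + 6·y_production = 37.
→ y_design = 7 and y_production = 5.
Reduced cost of billboards: c₃ − yᵀa₃ = 47 − (7·5 + 5·3) = 47 − 50 = -3.

-3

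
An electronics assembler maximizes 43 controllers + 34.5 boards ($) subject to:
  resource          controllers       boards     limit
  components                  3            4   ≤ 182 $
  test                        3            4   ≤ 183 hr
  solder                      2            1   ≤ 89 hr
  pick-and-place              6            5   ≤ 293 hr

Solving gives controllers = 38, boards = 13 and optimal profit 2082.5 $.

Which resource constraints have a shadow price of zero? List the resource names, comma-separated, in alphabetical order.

components: 166/182 (slack 16)
test: 166/183 (slack 17)
solder: 89/89 (binding)
pick-and-place: 293/293 (binding)
By complementary slackness, a constraint with positive slack has shadow price 0 → components, test.

components, test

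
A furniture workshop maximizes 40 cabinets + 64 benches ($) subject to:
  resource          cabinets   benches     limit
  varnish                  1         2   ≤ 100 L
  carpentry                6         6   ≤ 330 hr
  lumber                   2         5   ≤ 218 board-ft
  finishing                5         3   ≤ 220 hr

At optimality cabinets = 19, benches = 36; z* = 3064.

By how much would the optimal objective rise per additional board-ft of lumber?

Binding: carpentry and lumber. Non-binding: varnish (9 unused), finishing (17 unused).
Slack constraints have shadow price 0 (complementary slackness).
From A_Bᵀ y = c: 6·y_carpentry + 2·y_lumber = 40; 6·y_carpentry + 5·y_lumber = 64.
Solving: y_carpentry = 4, y_lumber = 8.
Shadow price of lumber = 8.

8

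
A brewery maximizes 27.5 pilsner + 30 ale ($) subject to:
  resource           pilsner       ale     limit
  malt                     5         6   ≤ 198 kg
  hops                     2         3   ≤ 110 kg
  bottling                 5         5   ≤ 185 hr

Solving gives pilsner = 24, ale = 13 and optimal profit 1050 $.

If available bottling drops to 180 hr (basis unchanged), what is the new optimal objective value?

At the optimum: malt uses 198 of 198 (binding); hops uses 87 of 110 (slack = 23); bottling uses 185 of 185 (binding).
Since hops is not tight, its dual is 0.
The binding rows give the dual system: 5·y_malt + 5·y_bottling = 27.5 and 6·y_malt + 5·y_bottling = 30.
→ y_malt = 2.5 and y_bottling = 3.
Δz = y_bottling·Δb = 3 × (-5) = -15, so new z* = 1050 − 15 = 1035.

1035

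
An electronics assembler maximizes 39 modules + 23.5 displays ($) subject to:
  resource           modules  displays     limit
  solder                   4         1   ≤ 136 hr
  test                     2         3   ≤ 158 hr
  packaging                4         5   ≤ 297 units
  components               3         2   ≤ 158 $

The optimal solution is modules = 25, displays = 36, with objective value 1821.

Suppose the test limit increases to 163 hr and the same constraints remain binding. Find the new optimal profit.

At the optimum: solder uses 136 of 136 (binding); test uses 158 of 158 (binding); packaging uses 280 of 297 (slack = 17); components uses 147 of 158 (slack = 11).
Since packaging, components are not tight, their duals are 0.
Dual feasibility on the basic columns requires 4·y_solder + 2·y_test = 39, 1·y_solder + 3·y_test = 23.5.
Solving: y_solder = 7, y_test = 5.5.
Δz = y_test·Δb = 5.5 × (5) = 27.5, so new z* = 1821 + 27.5 = 1848.5.

1848.5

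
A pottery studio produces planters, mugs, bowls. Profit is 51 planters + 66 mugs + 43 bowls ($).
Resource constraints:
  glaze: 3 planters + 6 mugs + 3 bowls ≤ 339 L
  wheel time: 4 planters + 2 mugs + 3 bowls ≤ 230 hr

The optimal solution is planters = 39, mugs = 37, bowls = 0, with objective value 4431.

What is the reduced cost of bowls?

Check each constraint at x*: glaze 339/339 (tight); wheel time 230/230 (tight).
Dual feasibility on the basic columns requires 3·y_glaze + 4·y_wheel time = 51, 6·y_glaze + 2·y_wheel time = 66.
→ y_glaze = 9 and y_wheel time = 6.
Reduced cost of bowls: c₃ − yᵀa₃ = 43 − (9·3 + 6·3) = 43 − 45 = -2.

-2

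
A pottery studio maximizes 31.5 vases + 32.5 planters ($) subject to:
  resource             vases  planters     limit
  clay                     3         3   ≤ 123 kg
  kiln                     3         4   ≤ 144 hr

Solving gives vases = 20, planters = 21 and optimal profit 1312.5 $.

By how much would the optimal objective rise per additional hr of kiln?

At the optimum: clay uses 123 of 123 (binding); kiln uses 144 of 144 (binding).
From A_Bᵀ y = c: 3·y_clay + 3·y_kiln = 31.5; 3·y_clay + 4·y_kiln = 32.5.
→ y_clay = 9.5 and y_kiln = 1.
Shadow price of kiln = 1.

1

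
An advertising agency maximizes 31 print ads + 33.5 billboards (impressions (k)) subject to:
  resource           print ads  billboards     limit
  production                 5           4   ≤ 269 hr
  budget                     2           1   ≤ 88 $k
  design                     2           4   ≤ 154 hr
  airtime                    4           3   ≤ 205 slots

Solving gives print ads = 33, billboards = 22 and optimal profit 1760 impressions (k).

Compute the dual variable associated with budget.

At the optimum: production uses 253 of 269 (slack = 16); budget uses 88 of 88 (binding); design uses 154 of 154 (binding); airtime uses 198 of 205 (slack = 7).
Slack constraints have shadow price 0 (complementary slackness).
From A_Bᵀ y = c: 2·y_budget + 2·y_design = 31; 1·y_budget + 4·y_design = 33.5.
Solving: y_budget = 9.5, y_design = 6.
Shadow price of budget = 9.5.

9.5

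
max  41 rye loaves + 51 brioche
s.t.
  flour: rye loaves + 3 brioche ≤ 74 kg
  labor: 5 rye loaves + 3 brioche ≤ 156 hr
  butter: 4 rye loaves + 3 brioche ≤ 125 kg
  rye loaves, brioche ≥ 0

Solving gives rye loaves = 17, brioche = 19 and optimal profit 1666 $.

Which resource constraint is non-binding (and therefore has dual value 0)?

flour: 74/74 (binding)
labor: 142/156 (slack 14)
butter: 125/125 (binding)
By complementary slackness, a constraint with positive slack has shadow price 0 → labor.

labor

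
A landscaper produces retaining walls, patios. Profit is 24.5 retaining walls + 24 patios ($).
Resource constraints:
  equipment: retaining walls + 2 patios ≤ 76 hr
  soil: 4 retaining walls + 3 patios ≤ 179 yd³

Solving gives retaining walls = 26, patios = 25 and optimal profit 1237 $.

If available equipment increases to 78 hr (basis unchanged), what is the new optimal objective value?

At the optimum: equipment uses 76 of 76 (binding); soil uses 179 of 179 (binding).
From A_Bᵀ y = c: 1·y_equipment + 4·y_soil = 24.5; 2·y_equipment + 3·y_soil = 24.
Solving: y_equipment = 4.5, y_soil = 5.
Δz = y_equipment·Δb = 4.5 × (2) = 9, so new z* = 1237 + 9 = 1246.

1246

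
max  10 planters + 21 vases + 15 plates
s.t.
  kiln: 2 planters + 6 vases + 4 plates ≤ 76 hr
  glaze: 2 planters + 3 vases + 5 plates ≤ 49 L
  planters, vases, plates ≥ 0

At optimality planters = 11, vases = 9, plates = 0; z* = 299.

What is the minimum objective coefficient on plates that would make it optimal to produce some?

23

Both kiln and glaze are binding at x*.
From A_Bᵀ y = c: 2·y_kiln + 2·y_glaze = 10; 6·y_kiln + 3·y_glaze = 21.
Solving: y_kiln = 2, y_glaze = 3.
plates enters the basis when its profit ≥ yᵀa₃ = 2·4 + 3·5 = 23.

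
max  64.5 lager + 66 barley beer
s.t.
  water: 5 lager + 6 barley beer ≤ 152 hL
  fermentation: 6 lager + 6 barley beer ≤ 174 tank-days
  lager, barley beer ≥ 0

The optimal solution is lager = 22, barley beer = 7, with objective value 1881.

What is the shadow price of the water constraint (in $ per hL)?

1.5

Check each constraint at x*: water 152/152 (tight); fermentation 174/174 (tight).
Dual feasibility on the basic columns requires 5·y_water + 6·y_fermentation = 64.5, 6·y_water + 6·y_fermentation = 66.
This yields shadow prices y_water = 1.5, y_fermentation = 9.5.
Shadow price of water = 1.5.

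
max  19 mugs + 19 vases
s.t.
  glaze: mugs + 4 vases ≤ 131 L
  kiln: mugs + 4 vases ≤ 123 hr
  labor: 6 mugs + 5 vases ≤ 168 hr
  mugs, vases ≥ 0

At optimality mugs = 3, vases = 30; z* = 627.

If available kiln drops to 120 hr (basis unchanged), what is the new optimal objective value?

Check each constraint at x*: glaze 123/131 (slack 8); kiln 123/123 (tight); labor 168/168 (tight).
Slack constraints have shadow price 0 (complementary slackness).
The binding rows give the dual system: 1·y_kiln + 6·y_labor = 19 and 4·y_kiln + 5·y_labor = 19.
This yields shadow prices y_kiln = 1, y_labor = 3.
Δz = y_kiln·Δb = 1 × (-3) = -3, so new z* = 627 − 3 = 624.

624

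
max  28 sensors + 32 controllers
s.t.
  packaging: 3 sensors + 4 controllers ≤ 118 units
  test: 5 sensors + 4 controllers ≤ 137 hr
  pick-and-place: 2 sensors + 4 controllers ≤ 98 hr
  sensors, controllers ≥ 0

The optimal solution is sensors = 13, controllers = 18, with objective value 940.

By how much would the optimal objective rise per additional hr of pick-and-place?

4

Check each constraint at x*: packaging 111/118 (slack 7); test 137/137 (tight); pick-and-place 98/98 (tight).
By complementary slackness, y = 0 for the non-binding constraint.
From A_Bᵀ y = c: 5·y_test + 2·y_pick-and-place = 28; 4·y_test + 4·y_pick-and-place = 32.
Solving: y_test = 4, y_pick-and-place = 4.
Shadow price of pick-and-place = 4.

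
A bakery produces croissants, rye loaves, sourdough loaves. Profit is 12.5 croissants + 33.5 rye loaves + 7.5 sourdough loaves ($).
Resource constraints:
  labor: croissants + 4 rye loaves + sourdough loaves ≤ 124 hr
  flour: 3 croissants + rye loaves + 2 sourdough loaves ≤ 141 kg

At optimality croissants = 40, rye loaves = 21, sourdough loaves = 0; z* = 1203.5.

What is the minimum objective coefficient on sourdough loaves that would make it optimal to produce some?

At the optimum: labor uses 124 of 124 (binding); flour uses 141 of 141 (binding).
From A_Bᵀ y = c: 1·y_labor + 3·y_flour = 12.5; 4·y_labor + 1·y_flour = 33.5.
→ y_labor = 8 and y_flour = 1.5.
sourdough loaves enters the basis when its profit ≥ yᵀa₃ = 8·1 + 1.5·2 = 11.

11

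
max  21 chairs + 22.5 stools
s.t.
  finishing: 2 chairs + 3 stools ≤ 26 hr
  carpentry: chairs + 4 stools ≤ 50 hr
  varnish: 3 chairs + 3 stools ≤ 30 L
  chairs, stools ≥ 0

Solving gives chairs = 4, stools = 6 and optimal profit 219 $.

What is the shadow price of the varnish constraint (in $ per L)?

6

At the optimum: finishing uses 26 of 26 (binding); carpentry uses 28 of 50 (slack = 22); varnish uses 30 of 30 (binding).
Slack constraints have shadow price 0 (complementary slackness).
From A_Bᵀ y = c: 2·y_finishing + 3·y_varnish = 21; 3·y_finishing + 3·y_varnish = 22.5.
Solving: y_finishing = 1.5, y_varnish = 6.
Shadow price of varnish = 6.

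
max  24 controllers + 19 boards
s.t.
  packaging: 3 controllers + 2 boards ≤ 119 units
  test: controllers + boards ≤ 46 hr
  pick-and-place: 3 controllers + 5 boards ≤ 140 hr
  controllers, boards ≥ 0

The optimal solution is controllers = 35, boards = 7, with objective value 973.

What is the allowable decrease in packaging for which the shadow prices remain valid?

Binding constraints: packaging, pick-and-place. The basis is B = [[3,2],[3,5]] with det 9.
Per unit decrease in packaging, x* moves by d = (-0.5556, 0.3333).
The basis stays optimal until controllers reaches 0; allowable decrease = 63 units.

63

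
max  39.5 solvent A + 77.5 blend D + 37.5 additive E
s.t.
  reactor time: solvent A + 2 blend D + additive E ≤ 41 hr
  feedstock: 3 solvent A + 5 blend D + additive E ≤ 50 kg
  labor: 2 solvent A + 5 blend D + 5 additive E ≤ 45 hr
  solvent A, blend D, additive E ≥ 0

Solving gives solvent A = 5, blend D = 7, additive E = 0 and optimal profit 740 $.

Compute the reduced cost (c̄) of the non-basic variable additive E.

At the optimum: reactor time uses 19 of 41 (slack = 22); feedstock uses 50 of 50 (binding); labor uses 45 of 45 (binding).
By complementary slackness, y = 0 for the non-binding constraint.
The binding rows give the dual system: 3·y_feedstock + 2·y_labor = 39.5 and 5·y_feedstock + 5·y_labor = 77.5.
→ y_feedstock = 8.5 and y_labor = 7.
Reduced cost of additive E: c₃ − yᵀa₃ = 37.5 − (8.5·1 + 7·5) = 37.5 − 43.5 = -6.

-6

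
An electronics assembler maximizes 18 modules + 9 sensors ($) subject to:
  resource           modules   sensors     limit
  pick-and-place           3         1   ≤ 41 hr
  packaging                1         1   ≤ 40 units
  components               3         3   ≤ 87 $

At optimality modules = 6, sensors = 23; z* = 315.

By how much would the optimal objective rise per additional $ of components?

1.5

At the optimum: pick-and-place uses 41 of 41 (binding); packaging uses 29 of 40 (slack = 11); components uses 87 of 87 (binding).
By complementary slackness, y = 0 for the non-binding constraint.
From A_Bᵀ y = c: 3·y_pick-and-place + 3·y_components = 18; 1·y_pick-and-place + 3·y_components = 9.
→ y_pick-and-place = 4.5 and y_components = 1.5.
Shadow price of components = 1.5.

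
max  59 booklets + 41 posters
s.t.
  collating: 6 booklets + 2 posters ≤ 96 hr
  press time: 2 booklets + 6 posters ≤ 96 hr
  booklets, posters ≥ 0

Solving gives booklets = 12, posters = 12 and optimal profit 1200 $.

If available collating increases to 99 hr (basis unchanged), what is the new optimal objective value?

Both collating and press time are binding at x*.
The binding rows give the dual system: 6·y_collating + 2·y_press time = 59 and 2·y_collating + 6·y_press time = 41.
Solving: y_collating = 8.5, y_press time = 4.
Δz = y_collating·Δb = 8.5 × (3) = 25.5, so new z* = 1200 + 25.5 = 1225.5.

1225.5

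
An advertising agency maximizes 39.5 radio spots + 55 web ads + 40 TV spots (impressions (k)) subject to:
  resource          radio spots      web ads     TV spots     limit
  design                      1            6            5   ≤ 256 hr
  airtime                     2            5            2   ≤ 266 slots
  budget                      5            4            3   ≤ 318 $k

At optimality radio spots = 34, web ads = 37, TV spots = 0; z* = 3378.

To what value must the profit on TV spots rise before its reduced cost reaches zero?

Check each constraint at x*: design 256/256 (tight); airtime 253/266 (slack 13); budget 318/318 (tight).
Slack constraints have shadow price 0 (complementary slackness).
From A_Bᵀ y = c: 1·y_design + 5·y_budget = 39.5; 6·y_design + 4·y_budget = 55.
This yields shadow prices y_design = 4.5, y_budget = 7.
TV spots enters the basis when its profit ≥ yᵀa₃ = 4.5·5 + 7·3 = 43.5.

43.5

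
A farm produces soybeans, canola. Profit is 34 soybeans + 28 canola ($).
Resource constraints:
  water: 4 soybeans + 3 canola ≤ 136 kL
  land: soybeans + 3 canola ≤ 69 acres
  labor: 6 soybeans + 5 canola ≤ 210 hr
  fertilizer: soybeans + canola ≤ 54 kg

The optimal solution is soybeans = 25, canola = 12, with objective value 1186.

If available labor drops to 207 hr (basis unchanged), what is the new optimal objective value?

Binding: water and labor. Non-binding: land (8 unused), fertilizer (17 unused).
Slack constraints have shadow price 0 (complementary slackness).
From A_Bᵀ y = c: 4·y_water + 6·y_labor = 34; 3·y_water + 5·y_labor = 28.
Solving: y_water = 1, y_labor = 5.
Δz = y_labor·Δb = 5 × (-3) = -15, so new z* = 1186 − 15 = 1171.

1171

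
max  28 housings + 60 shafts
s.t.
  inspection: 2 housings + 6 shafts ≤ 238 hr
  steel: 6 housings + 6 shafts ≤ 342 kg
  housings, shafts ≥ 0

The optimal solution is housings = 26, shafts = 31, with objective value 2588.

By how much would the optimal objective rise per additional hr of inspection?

8

Check each constraint at x*: inspection 238/238 (tight); steel 342/342 (tight).
Dual feasibility on the basic columns requires 2·y_inspection + 6·y_steel = 28, 6·y_inspection + 6·y_steel = 60.
Solving: y_inspection = 8, y_steel = 2.
Shadow price of inspection = 8.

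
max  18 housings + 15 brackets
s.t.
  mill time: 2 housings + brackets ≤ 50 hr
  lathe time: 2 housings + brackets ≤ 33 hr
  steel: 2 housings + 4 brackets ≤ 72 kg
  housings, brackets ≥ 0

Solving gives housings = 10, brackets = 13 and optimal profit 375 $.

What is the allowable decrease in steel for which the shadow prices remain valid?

39

Binding constraints: lathe time, steel. The basis is B = [[2,1],[2,4]] with det 6.
Per unit decrease in steel, x* moves by d = (0.1667, -0.3333).
The basis stays optimal until brackets reaches 0; allowable decrease = 39 kg.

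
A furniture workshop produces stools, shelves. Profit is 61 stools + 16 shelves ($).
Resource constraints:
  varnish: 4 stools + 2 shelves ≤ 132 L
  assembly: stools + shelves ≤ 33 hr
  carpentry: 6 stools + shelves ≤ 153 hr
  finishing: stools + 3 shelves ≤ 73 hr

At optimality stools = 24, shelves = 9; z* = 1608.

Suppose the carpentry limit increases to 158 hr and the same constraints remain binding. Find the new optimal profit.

1653

Check each constraint at x*: varnish 114/132 (slack 18); assembly 33/33 (tight); carpentry 153/153 (tight); finishing 51/73 (slack 22).
Slack constraints have shadow price 0 (complementary slackness).
From A_Bᵀ y = c: 1·y_assembly + 6·y_carpentry = 61; 1·y_assembly + 1·y_carpentry = 16.
Solving: y_assembly = 7, y_carpentry = 9.
Δz = y_carpentry·Δb = 9 × (5) = 45, so new z* = 1608 + 45 = 1653.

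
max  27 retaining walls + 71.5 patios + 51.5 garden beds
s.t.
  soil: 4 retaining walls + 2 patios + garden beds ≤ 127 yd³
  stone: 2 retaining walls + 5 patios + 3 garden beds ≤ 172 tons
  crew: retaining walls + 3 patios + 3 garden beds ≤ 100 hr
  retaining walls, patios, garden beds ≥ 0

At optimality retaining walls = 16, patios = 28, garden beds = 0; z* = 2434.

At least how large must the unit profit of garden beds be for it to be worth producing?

Check each constraint at x*: soil 120/127 (slack 7); stone 172/172 (tight); crew 100/100 (tight).
Since soil is not tight, its dual is 0.
Dual feasibility on the basic columns requires 2·y_stone + 1·y_crew = 27, 5·y_stone + 3·y_crew = 71.5.
→ y_stone = 9.5 and y_crew = 8.
garden beds enters the basis when its profit ≥ yᵀa₃ = 9.5·3 + 8·3 = 52.5.

52.5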